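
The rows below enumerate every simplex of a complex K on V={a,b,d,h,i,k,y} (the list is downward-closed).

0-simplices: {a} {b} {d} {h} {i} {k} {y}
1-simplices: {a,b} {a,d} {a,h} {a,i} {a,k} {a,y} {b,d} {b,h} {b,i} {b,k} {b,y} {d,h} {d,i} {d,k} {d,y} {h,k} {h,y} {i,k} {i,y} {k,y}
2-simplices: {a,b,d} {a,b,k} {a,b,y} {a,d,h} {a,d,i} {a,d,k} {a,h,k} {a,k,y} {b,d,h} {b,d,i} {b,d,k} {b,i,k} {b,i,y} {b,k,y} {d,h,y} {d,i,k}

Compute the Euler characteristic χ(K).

χ(K)=3

n_0=7 n_1=20 n_2=16
χ=+7−20+16=3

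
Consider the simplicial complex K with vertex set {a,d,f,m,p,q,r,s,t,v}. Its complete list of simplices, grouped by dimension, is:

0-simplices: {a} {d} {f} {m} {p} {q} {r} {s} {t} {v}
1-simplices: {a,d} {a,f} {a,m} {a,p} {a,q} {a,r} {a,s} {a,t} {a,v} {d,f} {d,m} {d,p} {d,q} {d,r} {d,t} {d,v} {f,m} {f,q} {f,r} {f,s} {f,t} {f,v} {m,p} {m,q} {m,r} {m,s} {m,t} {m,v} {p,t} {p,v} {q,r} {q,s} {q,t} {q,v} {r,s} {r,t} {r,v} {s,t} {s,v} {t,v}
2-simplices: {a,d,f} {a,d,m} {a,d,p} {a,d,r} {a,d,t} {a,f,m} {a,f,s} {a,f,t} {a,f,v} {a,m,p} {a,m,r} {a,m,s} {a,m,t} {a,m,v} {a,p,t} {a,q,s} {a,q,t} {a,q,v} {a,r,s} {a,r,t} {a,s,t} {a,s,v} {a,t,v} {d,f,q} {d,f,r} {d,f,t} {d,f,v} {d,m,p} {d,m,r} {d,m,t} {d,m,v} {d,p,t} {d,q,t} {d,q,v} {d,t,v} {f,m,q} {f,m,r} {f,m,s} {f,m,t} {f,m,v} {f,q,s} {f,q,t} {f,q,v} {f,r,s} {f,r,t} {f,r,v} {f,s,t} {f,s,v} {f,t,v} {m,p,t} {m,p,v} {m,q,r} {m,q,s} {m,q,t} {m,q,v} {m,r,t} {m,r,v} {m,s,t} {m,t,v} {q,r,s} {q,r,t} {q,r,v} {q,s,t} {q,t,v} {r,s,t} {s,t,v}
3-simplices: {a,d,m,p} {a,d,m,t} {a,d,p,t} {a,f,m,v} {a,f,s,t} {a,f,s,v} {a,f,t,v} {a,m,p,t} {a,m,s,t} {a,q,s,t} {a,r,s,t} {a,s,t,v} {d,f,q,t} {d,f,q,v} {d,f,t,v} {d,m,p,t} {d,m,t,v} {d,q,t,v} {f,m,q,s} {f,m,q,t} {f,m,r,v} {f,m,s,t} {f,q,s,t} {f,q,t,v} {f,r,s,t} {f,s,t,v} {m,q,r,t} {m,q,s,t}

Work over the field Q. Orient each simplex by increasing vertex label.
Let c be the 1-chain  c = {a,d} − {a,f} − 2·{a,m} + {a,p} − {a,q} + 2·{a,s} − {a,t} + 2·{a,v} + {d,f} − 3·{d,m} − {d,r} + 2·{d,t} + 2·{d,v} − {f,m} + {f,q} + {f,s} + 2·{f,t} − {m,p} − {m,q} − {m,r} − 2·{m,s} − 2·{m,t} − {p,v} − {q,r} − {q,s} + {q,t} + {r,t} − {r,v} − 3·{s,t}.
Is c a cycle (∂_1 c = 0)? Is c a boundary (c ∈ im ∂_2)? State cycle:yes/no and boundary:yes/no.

n_0=10 n_1=40 n_2=66 n_3=28  [Q]
∂1: piv[ad,af,am,ap,aq,ar,as,at,av] rk=9  ker:df,dm,dp,dq,dr,dt,dv,fm,fq,fr,fs,ft,fv,mp,mq,mr,ms,mt,mv,pt,pv,qr,qs,qt,qv,rs,rt,rv,st,sv,tv
∂2: piv[adf,adm,adp,adr,adt,afm,afs,aft,afv,amp,amr,ams,amt,amv,apt,aqs,aqt,aqv,ars,art,ast,asv,atv,dfq,dfr,dfv,dqt,fmq,frv,mpv,mqr] rk=31  ker:dft,dmp,dmr,dmt,dmv,dpt,dqv,dtv,fmr,fms,fmt,fmv,fqs,fqt,fqv,frs,frt,fst,fsv,ftv,mpt,mqs,mqt,mqv,mrt,mrv,mst,mtv,qrs,qrt,qrv,qst,qtv,rst,stv
∂3: piv[admp,admt,adpt,afmv,afst,afsv,aftv,ampt,amst,aqst,arst,astv,dfqt,dfqv,dftv,dmtv,dqtv,fmqs,fmqt,fmrv,fmst,fqst,frst,mqrt] rk=24  ker:dmpt,fqtv,fstv,mqst
∂1c = −{a} − 3·{f} + {m} + {p} − 3·{r} + 3·{s} + 2·{v}

cycle:no boundary:no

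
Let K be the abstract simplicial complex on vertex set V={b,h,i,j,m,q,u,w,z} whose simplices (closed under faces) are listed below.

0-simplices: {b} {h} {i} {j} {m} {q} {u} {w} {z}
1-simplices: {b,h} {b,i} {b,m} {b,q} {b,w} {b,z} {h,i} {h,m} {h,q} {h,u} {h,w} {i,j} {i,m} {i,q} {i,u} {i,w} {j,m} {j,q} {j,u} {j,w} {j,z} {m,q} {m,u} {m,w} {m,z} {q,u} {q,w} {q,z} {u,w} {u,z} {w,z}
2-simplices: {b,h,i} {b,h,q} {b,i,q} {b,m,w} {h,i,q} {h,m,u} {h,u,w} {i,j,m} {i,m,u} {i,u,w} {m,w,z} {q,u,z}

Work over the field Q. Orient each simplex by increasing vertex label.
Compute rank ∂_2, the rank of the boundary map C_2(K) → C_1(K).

rank∂_2=11

n_0=9 n_1=31 n_2=12  [Q]
∂1: piv[bh,bi,bm,bq,bw,bz,hu,ij] rk=8  ker:hi,hm,hq,hw,im,iq,iu,iw,jm,jq,ju,jw,jz,mq,mu,mw,mz,qu,qw,qz,uw,uz,wz
∂2: piv[bhi,bhq,biq,bmw,hmu,huw,ijm,imu,iuw,mwz,quz] rk=11  ker:hiq
rk∂_2=11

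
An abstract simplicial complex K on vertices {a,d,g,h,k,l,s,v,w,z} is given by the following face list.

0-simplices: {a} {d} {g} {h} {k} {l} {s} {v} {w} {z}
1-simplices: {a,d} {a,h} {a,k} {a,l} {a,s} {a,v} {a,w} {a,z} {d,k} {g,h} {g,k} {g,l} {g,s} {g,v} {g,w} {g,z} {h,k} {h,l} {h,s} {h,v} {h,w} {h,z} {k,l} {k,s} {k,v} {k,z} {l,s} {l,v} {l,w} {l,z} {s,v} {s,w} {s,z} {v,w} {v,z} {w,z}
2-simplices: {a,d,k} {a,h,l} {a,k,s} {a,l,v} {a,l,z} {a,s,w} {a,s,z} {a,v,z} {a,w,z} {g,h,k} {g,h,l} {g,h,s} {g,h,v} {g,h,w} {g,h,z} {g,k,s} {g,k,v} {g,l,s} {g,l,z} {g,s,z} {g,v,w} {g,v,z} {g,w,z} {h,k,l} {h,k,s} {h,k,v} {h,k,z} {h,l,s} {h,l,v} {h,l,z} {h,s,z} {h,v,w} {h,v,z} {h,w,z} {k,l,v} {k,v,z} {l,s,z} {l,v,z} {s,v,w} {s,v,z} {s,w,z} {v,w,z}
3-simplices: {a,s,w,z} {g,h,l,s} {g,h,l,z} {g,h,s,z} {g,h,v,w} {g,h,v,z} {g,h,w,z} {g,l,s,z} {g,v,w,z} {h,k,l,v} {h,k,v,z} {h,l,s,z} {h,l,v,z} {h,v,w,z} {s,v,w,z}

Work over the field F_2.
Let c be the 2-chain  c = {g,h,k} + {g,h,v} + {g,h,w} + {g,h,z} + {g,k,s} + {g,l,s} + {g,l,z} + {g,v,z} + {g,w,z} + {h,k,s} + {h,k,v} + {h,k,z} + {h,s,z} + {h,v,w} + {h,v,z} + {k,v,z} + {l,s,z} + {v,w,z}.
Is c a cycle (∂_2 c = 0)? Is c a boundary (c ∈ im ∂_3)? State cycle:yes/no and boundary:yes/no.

n_0=10 n_1=36 n_2=42 n_3=15  [Z2]
∂1: piv[ad,ah,ak,al,as,av,aw,az,gh] rk=9  ker:dk,gk,gl,gs,gv,gw,gz,hk,hl,hs,hv,hw,hz,kl,ks,kv,kz,ls,lv,lw,lz,sv,sw,sz,vw,vz,wz
∂2: piv[adk,ahl,aks,alv,alz,asw,asz,avz,awz,ghk,ghl,ghs,ghv,ghw,ghz,gks,gkv,gls,glz,gsz,gvw,gvz,gwz,hkl,hkz,svw] rk=26  ker:hks,hkv,hls,hlv,hlz,hsz,hvw,hvz,hwz,klv,kvz,lsz,lvz,svz,swz,vwz
∂3: piv[aswz,ghls,ghlz,ghsz,ghvw,ghvz,ghwz,glsz,gvwz,hklv,hkvz,hlvz,svwz] rk=13  ker:hlsz,hvwz
∂2c = 0
c vs im∂3: residual ≠ 0 ⇒ not boundary

cycle:yes boundary:no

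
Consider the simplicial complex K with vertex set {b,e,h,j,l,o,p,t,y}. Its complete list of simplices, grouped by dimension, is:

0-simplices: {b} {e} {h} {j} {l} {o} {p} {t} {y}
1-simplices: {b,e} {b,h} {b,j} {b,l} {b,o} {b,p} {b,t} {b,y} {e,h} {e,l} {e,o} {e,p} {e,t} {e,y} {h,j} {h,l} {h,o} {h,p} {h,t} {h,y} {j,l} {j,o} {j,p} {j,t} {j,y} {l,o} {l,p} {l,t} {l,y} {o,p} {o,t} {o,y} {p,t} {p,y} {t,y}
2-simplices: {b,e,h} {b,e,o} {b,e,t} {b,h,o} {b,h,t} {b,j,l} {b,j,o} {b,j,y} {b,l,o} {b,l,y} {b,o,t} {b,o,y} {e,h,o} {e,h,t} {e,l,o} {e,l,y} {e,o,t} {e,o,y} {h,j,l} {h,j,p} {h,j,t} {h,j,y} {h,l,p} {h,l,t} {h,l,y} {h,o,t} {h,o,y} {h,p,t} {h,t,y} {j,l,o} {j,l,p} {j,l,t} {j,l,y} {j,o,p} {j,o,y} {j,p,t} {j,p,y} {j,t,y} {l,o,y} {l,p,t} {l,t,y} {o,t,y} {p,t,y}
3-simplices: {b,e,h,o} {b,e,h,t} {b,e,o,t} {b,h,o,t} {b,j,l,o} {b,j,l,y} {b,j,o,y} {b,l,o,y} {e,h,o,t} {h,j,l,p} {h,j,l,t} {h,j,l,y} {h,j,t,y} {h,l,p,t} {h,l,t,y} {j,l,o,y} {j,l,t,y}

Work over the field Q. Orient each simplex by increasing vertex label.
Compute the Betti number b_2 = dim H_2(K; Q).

b_2=4

n_0=9 n_1=35 n_2=43 n_3=17  [Q]
∂1: piv[be,bh,bj,bl,bo,bp,bt,by] rk=8  ker:eh,el,eo,ep,et,ey,hj,hl,ho,hp,ht,hy,jl,jo,jp,jt,jy,lo,lp,lt,ly,op,ot,oy,pt,py,ty
∂2: piv[beh,beo,bet,bho,bht,bjl,bjo,bjy,blo,bly,bot,boy,elo,ely,hjl,hjp,hjt,hjy,hlp,hlt,hoy,hpt,hty,jop,jpy] rk=25  ker:eho,eht,eot,eoy,hly,hot,jlo,jlp,jlt,jly,joy,jpt,jty,loy,lpt,lty,oty,pty
∂3: piv[beho,beht,beot,bhot,bjlo,bjly,bjoy,bloy,hjlp,hjlt,hjly,hjty,hlpt,hlty] rk=14  ker:ehot,jloy,jlty
b_2=(43−25)−14=4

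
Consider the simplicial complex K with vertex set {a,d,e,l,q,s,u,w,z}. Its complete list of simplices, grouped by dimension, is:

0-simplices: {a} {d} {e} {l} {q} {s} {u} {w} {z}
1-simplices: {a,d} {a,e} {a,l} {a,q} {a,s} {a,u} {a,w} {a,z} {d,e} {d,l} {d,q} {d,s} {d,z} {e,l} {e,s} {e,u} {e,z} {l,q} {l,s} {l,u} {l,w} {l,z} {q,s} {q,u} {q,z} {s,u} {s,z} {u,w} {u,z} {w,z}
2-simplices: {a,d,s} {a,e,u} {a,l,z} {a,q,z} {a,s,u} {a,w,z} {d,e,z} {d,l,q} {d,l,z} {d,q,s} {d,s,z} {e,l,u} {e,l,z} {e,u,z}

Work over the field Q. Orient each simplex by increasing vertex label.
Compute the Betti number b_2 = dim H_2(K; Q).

b_2=0

n_0=9 n_1=30 n_2=14  [Q]
∂1: piv[ad,ae,al,aq,as,au,aw,az] rk=8  ker:de,dl,dq,ds,dz,el,es,eu,ez,lq,ls,lu,lw,lz,qs,qu,qz,su,sz,uw,uz,wz
∂2: piv[ads,aeu,alz,aqz,asu,awz,dez,dlq,dlz,dqs,dsz,elu,elz,euz] rk=14
b_2=(14−14)−0=0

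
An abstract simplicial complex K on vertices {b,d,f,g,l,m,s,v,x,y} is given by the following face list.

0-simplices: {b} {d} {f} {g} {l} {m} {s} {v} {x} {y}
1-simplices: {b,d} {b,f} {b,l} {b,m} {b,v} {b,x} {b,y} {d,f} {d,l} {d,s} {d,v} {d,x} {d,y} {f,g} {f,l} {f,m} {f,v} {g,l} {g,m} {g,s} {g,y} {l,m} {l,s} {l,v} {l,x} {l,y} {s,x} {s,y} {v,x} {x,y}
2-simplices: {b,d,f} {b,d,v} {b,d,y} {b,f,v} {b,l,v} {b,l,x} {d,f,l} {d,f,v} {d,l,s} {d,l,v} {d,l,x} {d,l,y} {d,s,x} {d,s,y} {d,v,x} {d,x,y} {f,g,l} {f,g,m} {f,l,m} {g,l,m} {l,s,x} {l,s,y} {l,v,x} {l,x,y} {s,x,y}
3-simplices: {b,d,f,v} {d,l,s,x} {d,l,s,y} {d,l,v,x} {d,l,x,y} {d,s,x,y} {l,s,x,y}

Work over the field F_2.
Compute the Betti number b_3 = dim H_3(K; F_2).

b_3=1

n_0=10 n_1=30 n_2=25 n_3=7  [Z2]
∂1: piv[bd,bf,bl,bm,bv,bx,by,ds,fg] rk=9  ker:df,dl,dv,dx,dy,fl,fm,fv,gl,gm,gs,gy,lm,ls,lv,lx,ly,sx,sy,vx,xy
∂2: piv[bdf,bdv,bdy,bfv,blv,blx,dfl,dls,dlv,dlx,dly,dsx,dsy,dvx,dxy,fgl,fgm,flm] rk=18  ker:dfv,glm,lsx,lsy,lvx,lxy,sxy
∂3: piv[bdfv,dlsx,dlsy,dlvx,dlxy,dsxy] rk=6  ker:lsxy
b_3=(7−6)−0=1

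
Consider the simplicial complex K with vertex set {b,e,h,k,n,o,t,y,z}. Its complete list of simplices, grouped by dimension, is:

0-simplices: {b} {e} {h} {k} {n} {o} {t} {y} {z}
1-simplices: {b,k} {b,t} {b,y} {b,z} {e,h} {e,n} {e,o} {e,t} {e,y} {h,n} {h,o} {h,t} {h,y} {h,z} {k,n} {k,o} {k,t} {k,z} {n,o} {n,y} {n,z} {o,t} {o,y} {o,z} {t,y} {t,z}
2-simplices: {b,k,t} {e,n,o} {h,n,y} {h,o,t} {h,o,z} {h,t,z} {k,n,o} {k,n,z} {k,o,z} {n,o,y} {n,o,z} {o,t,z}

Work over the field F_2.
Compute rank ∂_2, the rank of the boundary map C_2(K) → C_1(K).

rank∂_2=10

n_0=9 n_1=26 n_2=12  [Z2]
∂1: piv[bk,bt,by,bz,eh,en,eo,et] rk=8  ker:ey,hn,ho,ht,hy,hz,kn,ko,kt,kz,no,ny,nz,ot,oy,oz,ty,tz
∂2: piv[bkt,eno,hny,hot,hoz,htz,kno,knz,koz,noy] rk=10  ker:noz,otz
rk∂_2=10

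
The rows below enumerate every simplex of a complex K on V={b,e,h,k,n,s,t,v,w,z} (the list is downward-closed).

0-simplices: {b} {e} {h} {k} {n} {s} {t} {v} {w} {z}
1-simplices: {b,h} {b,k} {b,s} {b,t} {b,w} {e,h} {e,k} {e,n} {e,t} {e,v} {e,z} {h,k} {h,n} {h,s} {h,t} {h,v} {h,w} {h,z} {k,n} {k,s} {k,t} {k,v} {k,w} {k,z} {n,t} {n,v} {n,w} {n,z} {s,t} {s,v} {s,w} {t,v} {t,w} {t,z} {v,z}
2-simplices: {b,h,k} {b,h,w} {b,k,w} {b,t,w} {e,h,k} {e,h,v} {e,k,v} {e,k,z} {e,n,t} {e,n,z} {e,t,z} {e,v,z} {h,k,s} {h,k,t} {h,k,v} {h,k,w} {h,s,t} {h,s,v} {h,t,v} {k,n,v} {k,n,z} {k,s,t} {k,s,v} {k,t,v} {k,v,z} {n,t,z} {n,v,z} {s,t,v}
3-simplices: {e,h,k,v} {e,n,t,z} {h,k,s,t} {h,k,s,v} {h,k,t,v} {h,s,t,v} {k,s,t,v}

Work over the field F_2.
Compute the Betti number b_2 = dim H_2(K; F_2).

n_0=10 n_1=35 n_2=28 n_3=7  [Z2]
∂1: piv[bh,bk,bs,bt,bw,eh,en,ev,ez] rk=9  ker:ek,et,hk,hn,hs,ht,hv,hw,hz,kn,ks,kt,kv,kw,kz,nt,nv,nw,nz,st,sv,sw,tv,tw,tz,vz
∂2: piv[bhk,bhw,bkw,btw,ehk,ehv,ekv,ekz,ent,enz,etz,evz,hks,hkt,hst,hsv,htv,knv,knz] rk=19  ker:hkv,hkw,kst,ksv,ktv,kvz,ntz,nvz,stv
∂3: piv[ehkv,entz,hkst,hksv,hktv,hstv] rk=6  ker:kstv
b_2=(28−19)−6=3

b_2=3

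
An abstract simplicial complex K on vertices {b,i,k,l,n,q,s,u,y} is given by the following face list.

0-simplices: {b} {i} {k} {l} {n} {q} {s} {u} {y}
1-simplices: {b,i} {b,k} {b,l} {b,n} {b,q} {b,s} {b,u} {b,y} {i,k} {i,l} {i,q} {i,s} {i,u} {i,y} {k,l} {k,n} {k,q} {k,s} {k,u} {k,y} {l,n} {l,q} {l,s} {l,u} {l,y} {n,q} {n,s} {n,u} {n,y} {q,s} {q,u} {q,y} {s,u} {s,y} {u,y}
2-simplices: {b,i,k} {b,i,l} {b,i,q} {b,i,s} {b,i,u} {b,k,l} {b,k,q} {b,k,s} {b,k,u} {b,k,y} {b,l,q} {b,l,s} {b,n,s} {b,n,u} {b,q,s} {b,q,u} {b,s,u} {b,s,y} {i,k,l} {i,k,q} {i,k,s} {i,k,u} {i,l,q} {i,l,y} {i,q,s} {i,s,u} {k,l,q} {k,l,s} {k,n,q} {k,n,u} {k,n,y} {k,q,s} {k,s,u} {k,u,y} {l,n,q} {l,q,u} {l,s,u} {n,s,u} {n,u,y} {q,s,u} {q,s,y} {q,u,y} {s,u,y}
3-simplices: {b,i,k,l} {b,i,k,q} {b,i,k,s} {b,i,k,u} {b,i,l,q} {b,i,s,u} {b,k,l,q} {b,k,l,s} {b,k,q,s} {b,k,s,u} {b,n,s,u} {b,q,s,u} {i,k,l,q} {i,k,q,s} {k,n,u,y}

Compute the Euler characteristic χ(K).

n_0=9 n_1=35 n_2=43 n_3=15
χ=+9−35+43−15=2

χ(K)=2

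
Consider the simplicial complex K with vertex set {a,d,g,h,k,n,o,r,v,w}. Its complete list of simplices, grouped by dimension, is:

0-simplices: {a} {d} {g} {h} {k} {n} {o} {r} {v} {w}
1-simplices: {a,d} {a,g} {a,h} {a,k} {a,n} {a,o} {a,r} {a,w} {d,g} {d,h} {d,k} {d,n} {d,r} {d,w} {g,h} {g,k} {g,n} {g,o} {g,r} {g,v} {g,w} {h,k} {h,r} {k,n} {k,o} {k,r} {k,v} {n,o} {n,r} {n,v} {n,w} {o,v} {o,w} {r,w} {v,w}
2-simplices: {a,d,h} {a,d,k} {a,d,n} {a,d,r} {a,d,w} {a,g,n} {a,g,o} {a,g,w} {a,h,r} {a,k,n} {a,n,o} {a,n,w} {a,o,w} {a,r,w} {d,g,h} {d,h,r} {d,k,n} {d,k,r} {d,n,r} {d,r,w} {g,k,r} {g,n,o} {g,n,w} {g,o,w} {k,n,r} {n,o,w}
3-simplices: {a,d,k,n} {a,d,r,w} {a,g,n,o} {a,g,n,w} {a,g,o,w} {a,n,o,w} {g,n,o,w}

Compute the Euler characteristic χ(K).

n_0=10 n_1=35 n_2=26 n_3=7
χ=+10−35+26−7=-6

χ(K)=-6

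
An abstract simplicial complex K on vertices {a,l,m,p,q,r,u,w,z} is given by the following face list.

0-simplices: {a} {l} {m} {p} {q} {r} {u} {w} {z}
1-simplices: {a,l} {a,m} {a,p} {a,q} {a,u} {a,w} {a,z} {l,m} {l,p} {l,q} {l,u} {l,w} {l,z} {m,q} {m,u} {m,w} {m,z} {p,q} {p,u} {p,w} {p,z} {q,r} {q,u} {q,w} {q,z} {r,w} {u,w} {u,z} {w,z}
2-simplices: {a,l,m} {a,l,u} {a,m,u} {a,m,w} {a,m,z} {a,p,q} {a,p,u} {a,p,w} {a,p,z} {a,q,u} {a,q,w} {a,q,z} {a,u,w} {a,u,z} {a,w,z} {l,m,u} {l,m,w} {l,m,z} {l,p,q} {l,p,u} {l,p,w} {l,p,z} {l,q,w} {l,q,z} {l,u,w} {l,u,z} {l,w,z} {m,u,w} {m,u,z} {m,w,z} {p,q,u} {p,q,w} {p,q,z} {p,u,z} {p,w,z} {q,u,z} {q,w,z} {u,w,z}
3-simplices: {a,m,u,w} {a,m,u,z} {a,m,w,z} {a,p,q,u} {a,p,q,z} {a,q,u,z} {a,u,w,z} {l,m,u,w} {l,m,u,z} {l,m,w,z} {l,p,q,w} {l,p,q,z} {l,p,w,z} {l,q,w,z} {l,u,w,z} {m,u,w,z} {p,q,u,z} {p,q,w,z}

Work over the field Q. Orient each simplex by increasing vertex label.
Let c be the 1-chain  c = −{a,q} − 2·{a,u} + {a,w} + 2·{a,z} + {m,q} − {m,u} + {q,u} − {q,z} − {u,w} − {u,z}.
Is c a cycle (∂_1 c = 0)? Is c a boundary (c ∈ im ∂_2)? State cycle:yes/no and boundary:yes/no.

n_0=9 n_1=29 n_2=38 n_3=18  [Q]
∂1: piv[al,am,ap,aq,au,aw,az,qr] rk=8  ker:lm,lp,lq,lu,lw,lz,mq,mu,mw,mz,pq,pu,pw,pz,qu,qw,qz,rw,uw,uz,wz
∂2: piv[alm,alu,amu,amw,amz,apq,apu,apw,apz,aqu,aqw,aqz,auw,auz,awz,lmw,lmz,lpq,lpu] rk=19  ker:lmu,lpw,lpz,lqw,lqz,luw,luz,lwz,muw,muz,mwz,pqu,pqw,pqz,puz,pwz,quz,qwz,uwz
∂3: piv[amuw,amuz,amwz,apqu,apqz,aquz,auwz,lmuw,lmuz,lmwz,lpqw,lpqz,lpwz,lqwz,pquz] rk=15  ker:luwz,muwz,pqwz
∂1c = 0
c vs im∂2: residual ≠ 0 ⇒ not boundary

cycle:yes boundary:no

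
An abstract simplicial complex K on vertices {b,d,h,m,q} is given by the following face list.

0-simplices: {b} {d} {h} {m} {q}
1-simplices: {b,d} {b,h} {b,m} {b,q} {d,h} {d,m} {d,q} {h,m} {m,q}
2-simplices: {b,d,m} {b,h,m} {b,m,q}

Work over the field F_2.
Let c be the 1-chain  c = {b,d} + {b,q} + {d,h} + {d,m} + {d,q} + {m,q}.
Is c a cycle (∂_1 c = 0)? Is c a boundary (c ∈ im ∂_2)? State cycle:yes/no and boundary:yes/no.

n_0=5 n_1=9 n_2=3  [Z2]
∂1: piv[bd,bh,bm,bq] rk=4  ker:dh,dm,dq,hm,mq
∂2: piv[bdm,bhm,bmq] rk=3
∂1c = {h} + {q}

cycle:no boundary:no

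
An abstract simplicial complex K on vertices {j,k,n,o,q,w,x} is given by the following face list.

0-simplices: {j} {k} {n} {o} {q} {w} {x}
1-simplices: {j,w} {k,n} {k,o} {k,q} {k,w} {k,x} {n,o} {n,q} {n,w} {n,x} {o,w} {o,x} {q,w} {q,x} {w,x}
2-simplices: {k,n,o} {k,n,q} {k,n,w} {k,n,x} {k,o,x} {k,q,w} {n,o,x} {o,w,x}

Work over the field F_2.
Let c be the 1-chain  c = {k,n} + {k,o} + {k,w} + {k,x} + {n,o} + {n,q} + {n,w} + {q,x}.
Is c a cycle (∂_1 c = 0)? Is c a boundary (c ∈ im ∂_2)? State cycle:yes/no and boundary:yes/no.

n_0=7 n_1=15 n_2=8  [Z2]
∂1: piv[jw,kn,ko,kq,kw,kx] rk=6  ker:no,nq,nw,nx,ow,ox,qw,qx,wx
∂2: piv[kno,knq,knw,knx,kox,kqw,owx] rk=7  ker:nox
∂1c = 0
c vs im∂2: residual ≠ 0 ⇒ not boundary

cycle:yes boundary:no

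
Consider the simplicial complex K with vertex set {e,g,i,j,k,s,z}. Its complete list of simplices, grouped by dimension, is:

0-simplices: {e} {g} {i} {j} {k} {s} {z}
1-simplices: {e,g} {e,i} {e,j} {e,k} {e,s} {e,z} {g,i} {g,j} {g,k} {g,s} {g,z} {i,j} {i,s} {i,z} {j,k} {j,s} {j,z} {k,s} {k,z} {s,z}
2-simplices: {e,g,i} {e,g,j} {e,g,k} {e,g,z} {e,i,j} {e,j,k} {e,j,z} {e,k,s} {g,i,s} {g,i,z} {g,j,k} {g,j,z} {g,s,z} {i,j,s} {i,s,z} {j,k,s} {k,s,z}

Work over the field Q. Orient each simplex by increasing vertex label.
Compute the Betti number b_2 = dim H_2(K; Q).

b_2=3

n_0=7 n_1=20 n_2=17  [Q]
∂1: piv[eg,ei,ej,ek,es,ez] rk=6  ker:gi,gj,gk,gs,gz,ij,is,iz,jk,js,jz,ks,kz,sz
∂2: piv[egi,egj,egk,egz,eij,ejk,ejz,eks,gis,giz,gsz,ijs,jks,ksz] rk=14  ker:gjk,gjz,isz
b_2=(17−14)−0=3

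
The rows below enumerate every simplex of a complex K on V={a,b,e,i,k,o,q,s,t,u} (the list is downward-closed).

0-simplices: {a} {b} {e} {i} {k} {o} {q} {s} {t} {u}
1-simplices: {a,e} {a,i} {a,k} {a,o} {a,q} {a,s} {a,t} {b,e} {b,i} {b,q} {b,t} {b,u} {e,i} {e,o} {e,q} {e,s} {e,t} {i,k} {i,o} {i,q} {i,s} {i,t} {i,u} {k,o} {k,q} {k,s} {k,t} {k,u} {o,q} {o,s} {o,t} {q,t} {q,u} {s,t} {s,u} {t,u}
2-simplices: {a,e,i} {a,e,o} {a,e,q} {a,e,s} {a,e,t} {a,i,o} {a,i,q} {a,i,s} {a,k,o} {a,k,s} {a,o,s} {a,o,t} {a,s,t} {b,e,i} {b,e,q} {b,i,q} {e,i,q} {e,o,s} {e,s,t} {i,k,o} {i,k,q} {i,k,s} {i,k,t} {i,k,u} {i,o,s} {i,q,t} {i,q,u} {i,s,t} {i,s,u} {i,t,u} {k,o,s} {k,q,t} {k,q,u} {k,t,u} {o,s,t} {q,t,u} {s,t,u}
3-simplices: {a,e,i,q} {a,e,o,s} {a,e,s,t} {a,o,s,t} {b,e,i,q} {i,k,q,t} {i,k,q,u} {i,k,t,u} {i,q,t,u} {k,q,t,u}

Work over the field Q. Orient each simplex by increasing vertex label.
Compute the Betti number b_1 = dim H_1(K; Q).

n_0=10 n_1=36 n_2=37 n_3=10  [Q]
∂1: piv[ae,ai,ak,ao,aq,as,at,be,bu] rk=9  ker:bi,bq,bt,ei,eo,eq,es,et,ik,io,iq,is,it,iu,ko,kq,ks,kt,ku,oq,os,ot,qt,qu,st,su,tu
∂2: piv[aei,aeo,aeq,aes,aet,aio,aiq,ais,ako,aks,aos,aot,ast,bei,beq,iko,ikq,ikt,iku,iqt,iqu,ist,isu,itu] rk=24  ker:biq,eiq,eos,est,iks,ios,kos,kqt,kqu,ktu,ost,qtu,stu
∂3: piv[aeiq,aeos,aest,aost,beiq,ikqt,ikqu,iktu,iqtu] rk=9  ker:kqtu
b_1=(36−9)−24=3

b_1=3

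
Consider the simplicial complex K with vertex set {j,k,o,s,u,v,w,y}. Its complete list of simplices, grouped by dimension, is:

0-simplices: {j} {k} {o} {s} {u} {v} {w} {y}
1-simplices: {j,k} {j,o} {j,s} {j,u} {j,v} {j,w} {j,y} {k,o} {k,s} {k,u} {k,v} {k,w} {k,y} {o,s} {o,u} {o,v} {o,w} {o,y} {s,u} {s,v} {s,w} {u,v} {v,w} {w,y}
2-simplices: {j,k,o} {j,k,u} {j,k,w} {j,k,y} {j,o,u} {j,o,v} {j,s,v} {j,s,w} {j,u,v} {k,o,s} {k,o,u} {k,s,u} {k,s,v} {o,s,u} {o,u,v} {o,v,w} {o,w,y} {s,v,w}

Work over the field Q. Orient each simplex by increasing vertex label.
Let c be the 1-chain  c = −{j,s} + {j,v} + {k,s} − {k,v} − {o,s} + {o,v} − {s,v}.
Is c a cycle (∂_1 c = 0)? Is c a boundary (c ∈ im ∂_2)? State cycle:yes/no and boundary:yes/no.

n_0=8 n_1=24 n_2=18  [Q]
∂1: piv[jk,jo,js,ju,jv,jw,jy] rk=7  ker:ko,ks,ku,kv,kw,ky,os,ou,ov,ow,oy,su,sv,sw,uv,vw,wy
∂2: piv[jko,jku,jkw,jky,jou,jov,jsv,jsw,juv,kos,ksu,ksv,ovw,owy,svw] rk=15  ker:kou,osu,ouv
∂1c = 0
c vs im∂2: residual ≠ 0 ⇒ not boundary

cycle:yes boundary:no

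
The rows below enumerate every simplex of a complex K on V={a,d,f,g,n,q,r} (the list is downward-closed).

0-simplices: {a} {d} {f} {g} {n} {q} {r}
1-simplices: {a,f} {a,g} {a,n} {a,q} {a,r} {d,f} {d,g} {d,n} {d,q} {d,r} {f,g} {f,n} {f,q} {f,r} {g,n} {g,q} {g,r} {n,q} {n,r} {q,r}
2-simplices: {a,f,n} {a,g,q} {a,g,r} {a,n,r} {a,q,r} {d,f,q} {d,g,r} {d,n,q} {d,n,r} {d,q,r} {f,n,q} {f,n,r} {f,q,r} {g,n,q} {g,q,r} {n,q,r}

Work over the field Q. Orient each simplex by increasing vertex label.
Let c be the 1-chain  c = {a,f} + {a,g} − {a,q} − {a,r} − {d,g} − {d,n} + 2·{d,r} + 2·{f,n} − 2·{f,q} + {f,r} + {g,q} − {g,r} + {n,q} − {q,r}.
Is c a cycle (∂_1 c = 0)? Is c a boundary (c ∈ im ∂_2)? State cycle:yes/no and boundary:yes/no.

n_0=7 n_1=20 n_2=16  [Q]
∂1: piv[af,ag,an,aq,ar,df] rk=6  ker:dg,dn,dq,dr,fg,fn,fq,fr,gn,gq,gr,nq,nr,qr
∂2: piv[afn,agq,agr,anr,aqr,dfq,dgr,dnq,dnr,dqr,fnq,fnr,gnq] rk=13  ker:fqr,gqr,nqr
∂1c = 0
c vs im∂2: reduces to 0 ⇒ boundary

cycle:yes boundary:yes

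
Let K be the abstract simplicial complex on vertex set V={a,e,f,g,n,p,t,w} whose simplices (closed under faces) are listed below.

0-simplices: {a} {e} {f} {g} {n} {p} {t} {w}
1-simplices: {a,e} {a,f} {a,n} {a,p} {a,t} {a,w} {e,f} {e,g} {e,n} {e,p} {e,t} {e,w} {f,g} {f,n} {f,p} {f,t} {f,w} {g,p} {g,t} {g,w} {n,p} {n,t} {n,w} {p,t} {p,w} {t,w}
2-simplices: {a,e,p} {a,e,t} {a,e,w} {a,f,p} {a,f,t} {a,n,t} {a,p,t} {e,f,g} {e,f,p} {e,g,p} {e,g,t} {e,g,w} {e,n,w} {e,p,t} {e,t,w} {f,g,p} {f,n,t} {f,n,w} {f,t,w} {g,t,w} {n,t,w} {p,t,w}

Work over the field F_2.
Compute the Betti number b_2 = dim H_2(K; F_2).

b_2=4

n_0=8 n_1=26 n_2=22  [Z2]
∂1: piv[ae,af,an,ap,at,aw,eg] rk=7  ker:ef,en,ep,et,ew,fg,fn,fp,ft,fw,gp,gt,gw,np,nt,nw,pt,pw,tw
∂2: piv[aep,aet,aew,afp,aft,ant,apt,efg,efp,egp,egt,egw,enw,etw,fnt,fnw,ftw,ptw] rk=18  ker:ept,fgp,gtw,ntw
b_2=(22−18)−0=4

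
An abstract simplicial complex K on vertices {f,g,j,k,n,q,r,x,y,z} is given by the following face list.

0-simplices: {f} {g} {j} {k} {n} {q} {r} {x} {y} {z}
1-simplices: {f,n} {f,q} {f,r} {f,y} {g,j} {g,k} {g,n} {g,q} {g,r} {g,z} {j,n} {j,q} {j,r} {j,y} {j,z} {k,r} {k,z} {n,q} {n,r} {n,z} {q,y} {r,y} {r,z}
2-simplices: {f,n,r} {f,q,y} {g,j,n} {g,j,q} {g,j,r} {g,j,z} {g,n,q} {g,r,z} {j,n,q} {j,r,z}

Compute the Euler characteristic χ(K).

n_0=10 n_1=23 n_2=10
χ=+10−23+10=-3

χ(K)=-3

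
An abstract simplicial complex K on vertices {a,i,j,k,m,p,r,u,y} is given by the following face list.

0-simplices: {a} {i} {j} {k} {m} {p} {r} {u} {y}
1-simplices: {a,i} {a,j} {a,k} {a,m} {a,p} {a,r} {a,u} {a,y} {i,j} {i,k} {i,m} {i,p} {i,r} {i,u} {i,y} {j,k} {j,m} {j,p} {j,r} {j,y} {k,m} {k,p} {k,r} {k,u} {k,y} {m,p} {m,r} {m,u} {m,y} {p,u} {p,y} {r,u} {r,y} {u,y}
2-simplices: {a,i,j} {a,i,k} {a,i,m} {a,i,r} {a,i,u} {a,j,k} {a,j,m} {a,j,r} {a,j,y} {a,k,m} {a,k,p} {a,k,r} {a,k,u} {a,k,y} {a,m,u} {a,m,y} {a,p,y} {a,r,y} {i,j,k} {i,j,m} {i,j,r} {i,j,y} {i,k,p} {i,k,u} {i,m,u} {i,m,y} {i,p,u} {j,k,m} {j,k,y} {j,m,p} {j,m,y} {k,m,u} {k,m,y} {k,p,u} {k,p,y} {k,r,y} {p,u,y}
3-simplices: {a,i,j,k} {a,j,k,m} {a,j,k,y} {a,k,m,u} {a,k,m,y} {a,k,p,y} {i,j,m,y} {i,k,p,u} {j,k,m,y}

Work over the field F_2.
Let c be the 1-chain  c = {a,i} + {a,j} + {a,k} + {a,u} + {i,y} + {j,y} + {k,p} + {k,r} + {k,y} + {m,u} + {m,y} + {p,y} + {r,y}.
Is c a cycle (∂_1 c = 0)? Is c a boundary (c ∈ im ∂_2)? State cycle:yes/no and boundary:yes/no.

cycle:yes boundary:yes

n_0=9 n_1=34 n_2=37 n_3=9  [Z2]
∂1: piv[ai,aj,ak,am,ap,ar,au,ay] rk=8  ker:ij,ik,im,ip,ir,iu,iy,jk,jm,jp,jr,jy,km,kp,kr,ku,ky,mp,mr,mu,my,pu,py,ru,ry,uy
∂2: piv[aij,aik,aim,air,aiu,ajk,ajm,ajr,ajy,akm,akp,akr,aku,aky,amu,amy,apy,ary,ijy,ikp,ipu,jmp,puy] rk=23  ker:ijk,ijm,ijr,iku,imu,imy,jkm,jky,jmy,kmu,kmy,kpu,kpy,kry
∂3: piv[aijk,ajkm,ajky,akmu,akmy,akpy,ijmy,ikpu,jkmy] rk=9
∂1c = 0
c vs im∂2: reduces to 0 ⇒ boundary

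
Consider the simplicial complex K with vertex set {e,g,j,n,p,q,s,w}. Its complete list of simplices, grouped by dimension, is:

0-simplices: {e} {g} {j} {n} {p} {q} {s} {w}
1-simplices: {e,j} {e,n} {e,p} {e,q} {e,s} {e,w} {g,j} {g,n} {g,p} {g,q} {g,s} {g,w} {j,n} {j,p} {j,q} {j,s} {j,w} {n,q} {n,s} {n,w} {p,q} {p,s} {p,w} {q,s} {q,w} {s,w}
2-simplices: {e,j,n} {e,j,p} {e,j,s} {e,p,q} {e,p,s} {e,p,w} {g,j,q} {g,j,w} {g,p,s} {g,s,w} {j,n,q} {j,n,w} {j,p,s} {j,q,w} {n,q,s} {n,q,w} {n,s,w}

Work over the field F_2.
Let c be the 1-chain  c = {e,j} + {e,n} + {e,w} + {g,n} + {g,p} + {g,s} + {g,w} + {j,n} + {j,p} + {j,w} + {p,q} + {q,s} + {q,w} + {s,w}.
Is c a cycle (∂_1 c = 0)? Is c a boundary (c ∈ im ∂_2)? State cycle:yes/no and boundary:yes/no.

n_0=8 n_1=26 n_2=17  [Z2]
∂1: piv[ej,en,ep,eq,es,ew,gj] rk=7  ker:gn,gp,gq,gs,gw,jn,jp,jq,js,jw,nq,ns,nw,pq,ps,pw,qs,qw,sw
∂2: piv[ejn,ejp,ejs,epq,eps,epw,gjq,gjw,gps,gsw,jnq,jnw,jqw,nqs,nsw] rk=15  ker:jps,nqw
∂1c = {e} + {n} + {p} + {q} + {s} + {w}

cycle:no boundary:no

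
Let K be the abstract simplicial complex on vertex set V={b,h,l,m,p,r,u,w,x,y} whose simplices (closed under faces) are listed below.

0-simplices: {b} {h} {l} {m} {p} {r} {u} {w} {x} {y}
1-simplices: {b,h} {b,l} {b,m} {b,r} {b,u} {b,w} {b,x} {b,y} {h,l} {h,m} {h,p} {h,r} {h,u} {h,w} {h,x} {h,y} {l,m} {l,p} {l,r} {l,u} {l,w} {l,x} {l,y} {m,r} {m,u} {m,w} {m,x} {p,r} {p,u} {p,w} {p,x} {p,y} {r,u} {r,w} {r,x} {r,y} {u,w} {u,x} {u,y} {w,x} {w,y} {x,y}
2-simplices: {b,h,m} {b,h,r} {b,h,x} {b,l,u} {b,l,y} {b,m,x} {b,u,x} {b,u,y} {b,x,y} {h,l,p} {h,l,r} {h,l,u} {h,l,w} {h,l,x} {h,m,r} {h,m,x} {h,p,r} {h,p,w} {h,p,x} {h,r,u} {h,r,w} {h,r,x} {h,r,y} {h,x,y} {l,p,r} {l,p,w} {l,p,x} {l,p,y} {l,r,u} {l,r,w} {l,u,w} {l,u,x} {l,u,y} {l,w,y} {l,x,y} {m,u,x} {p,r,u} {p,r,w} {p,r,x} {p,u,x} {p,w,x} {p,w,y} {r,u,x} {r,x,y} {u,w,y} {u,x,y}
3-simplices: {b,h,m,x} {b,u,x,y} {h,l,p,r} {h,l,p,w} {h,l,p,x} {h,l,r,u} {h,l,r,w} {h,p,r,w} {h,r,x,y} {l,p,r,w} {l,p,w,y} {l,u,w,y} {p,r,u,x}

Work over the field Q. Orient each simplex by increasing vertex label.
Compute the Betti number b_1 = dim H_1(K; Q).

b_1=3

n_0=10 n_1=42 n_2=46 n_3=13  [Q]
∂1: piv[bh,bl,bm,br,bu,bw,bx,by,hp] rk=9  ker:hl,hm,hr,hu,hw,hx,hy,lm,lp,lr,lu,lw,lx,ly,mr,mu,mw,mx,pr,pu,pw,px,py,ru,rw,rx,ry,uw,ux,uy,wx,wy,xy
∂2: piv[bhm,bhr,bhx,blu,bly,bmx,bux,buy,bxy,hlp,hlr,hlu,hlw,hlx,hmr,hpr,hpw,hpx,hru,hrw,hrx,hry,hxy,lpy,luw,lux,lwy,mux,pru,pwx] rk=30  ker:hmx,lpr,lpw,lpx,lru,lrw,luy,lxy,prw,prx,pux,pwy,rux,rxy,uwy,uxy
∂3: piv[bhmx,buxy,hlpr,hlpw,hlpx,hlru,hlrw,hprw,hrxy,lpwy,luwy,prux] rk=12  ker:lprw
b_1=(42−9)−30=3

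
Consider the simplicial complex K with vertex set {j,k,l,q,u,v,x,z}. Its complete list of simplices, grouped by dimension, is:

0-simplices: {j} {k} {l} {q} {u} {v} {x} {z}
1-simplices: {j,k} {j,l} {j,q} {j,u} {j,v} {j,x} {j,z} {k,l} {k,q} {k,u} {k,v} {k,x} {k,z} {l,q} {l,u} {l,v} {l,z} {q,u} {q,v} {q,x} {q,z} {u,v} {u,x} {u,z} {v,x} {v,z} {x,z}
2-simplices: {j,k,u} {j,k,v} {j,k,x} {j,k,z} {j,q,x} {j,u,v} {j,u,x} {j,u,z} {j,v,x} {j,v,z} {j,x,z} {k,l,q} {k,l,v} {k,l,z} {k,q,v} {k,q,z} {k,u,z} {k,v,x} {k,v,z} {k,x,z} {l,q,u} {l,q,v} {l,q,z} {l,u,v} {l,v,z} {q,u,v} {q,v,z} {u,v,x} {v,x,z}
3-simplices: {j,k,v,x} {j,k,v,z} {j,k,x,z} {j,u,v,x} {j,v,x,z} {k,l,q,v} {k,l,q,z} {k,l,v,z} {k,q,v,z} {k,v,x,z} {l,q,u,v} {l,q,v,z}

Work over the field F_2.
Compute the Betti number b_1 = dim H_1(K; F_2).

n_0=8 n_1=27 n_2=29 n_3=12  [Z2]
∂1: piv[jk,jl,jq,ju,jv,jx,jz] rk=7  ker:kl,kq,ku,kv,kx,kz,lq,lu,lv,lz,qu,qv,qx,qz,uv,ux,uz,vx,vz,xz
∂2: piv[jku,jkv,jkx,jkz,jqx,juv,jux,juz,jvx,jvz,jxz,klq,klv,klz,kqv,kqz,lqu,luv] rk=18  ker:kuz,kvx,kvz,kxz,lqv,lqz,lvz,quv,qvz,uvx,vxz
∂3: piv[jkvx,jkvz,jkxz,juvx,jvxz,klqv,klqz,klvz,kqvz,lquv] rk=10  ker:kvxz,lqvz
b_1=(27−7)−18=2

b_1=2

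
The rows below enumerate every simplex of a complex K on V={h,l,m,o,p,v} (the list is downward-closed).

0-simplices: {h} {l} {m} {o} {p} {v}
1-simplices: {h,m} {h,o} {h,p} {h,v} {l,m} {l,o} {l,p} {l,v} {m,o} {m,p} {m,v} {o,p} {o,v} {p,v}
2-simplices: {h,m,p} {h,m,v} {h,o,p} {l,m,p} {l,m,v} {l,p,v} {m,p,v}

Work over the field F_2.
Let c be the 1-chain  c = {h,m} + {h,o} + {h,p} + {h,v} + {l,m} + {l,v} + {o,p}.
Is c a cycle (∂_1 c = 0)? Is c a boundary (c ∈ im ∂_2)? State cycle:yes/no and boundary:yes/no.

n_0=6 n_1=14 n_2=7  [Z2]
∂1: piv[hm,ho,hp,hv,lm] rk=5  ker:lo,lp,lv,mo,mp,mv,op,ov,pv
∂2: piv[hmp,hmv,hop,lmp,lmv,lpv] rk=6  ker:mpv
∂1c = 0
c vs im∂2: reduces to 0 ⇒ boundary

cycle:yes boundary:yes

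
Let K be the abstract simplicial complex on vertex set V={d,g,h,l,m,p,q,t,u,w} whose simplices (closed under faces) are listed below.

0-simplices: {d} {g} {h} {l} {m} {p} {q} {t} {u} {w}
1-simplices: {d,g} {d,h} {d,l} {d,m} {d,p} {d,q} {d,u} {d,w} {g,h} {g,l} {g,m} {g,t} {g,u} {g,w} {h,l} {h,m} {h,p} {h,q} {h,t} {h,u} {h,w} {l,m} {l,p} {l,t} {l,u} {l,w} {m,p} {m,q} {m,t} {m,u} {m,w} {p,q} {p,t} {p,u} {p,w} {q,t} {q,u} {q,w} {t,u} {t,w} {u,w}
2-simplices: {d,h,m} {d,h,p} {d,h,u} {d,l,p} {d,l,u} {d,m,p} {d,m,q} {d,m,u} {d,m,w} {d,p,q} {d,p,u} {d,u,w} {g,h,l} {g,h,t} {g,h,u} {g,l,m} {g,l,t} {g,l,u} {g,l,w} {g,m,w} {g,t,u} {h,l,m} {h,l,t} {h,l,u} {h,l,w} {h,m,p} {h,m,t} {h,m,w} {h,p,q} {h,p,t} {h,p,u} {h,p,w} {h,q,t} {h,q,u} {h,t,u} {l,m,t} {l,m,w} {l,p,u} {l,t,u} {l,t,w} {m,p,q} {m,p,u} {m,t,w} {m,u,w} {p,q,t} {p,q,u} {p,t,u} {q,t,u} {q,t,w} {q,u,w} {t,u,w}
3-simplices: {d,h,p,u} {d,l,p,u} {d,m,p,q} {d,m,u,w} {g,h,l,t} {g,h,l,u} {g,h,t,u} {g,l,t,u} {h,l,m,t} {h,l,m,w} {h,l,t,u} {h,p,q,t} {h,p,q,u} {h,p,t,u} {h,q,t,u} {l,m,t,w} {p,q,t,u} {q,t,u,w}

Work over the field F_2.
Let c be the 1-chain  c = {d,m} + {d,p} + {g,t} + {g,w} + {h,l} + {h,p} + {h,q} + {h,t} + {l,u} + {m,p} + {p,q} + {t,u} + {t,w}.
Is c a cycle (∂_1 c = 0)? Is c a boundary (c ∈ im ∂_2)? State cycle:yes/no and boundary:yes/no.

n_0=10 n_1=41 n_2=51 n_3=18  [Z2]
∂1: piv[dg,dh,dl,dm,dp,dq,du,dw,gt] rk=9  ker:gh,gl,gm,gu,gw,hl,hm,hp,hq,ht,hu,hw,lm,lp,lt,lu,lw,mp,mq,mt,mu,mw,pq,pt,pu,pw,qt,qu,qw,tu,tw,uw
∂2: piv[dhm,dhp,dhu,dlp,dlu,dmp,dmq,dmu,dmw,dpq,dpu,duw,ghl,ght,ghu,glm,glt,glu,glw,gmw,gtu,hlm,hlw,hmt,hpq,hpt,hpw,hqt,hqu,ltw,qtw] rk=31  ker:hlt,hlu,hmp,hmw,hpu,htu,lmt,lmw,lpu,ltu,mpq,mpu,mtw,muw,pqt,pqu,ptu,qtu,quw,tuw
∂3: piv[dhpu,dlpu,dmpq,dmuw,ghlt,ghlu,ghtu,gltu,hlmt,hlmw,hpqt,hpqu,hptu,hqtu,lmtw,qtuw] rk=16  ker:hltu,pqtu
∂1c = 0
c vs im∂2: reduces to 0 ⇒ boundary

cycle:yes boundary:yes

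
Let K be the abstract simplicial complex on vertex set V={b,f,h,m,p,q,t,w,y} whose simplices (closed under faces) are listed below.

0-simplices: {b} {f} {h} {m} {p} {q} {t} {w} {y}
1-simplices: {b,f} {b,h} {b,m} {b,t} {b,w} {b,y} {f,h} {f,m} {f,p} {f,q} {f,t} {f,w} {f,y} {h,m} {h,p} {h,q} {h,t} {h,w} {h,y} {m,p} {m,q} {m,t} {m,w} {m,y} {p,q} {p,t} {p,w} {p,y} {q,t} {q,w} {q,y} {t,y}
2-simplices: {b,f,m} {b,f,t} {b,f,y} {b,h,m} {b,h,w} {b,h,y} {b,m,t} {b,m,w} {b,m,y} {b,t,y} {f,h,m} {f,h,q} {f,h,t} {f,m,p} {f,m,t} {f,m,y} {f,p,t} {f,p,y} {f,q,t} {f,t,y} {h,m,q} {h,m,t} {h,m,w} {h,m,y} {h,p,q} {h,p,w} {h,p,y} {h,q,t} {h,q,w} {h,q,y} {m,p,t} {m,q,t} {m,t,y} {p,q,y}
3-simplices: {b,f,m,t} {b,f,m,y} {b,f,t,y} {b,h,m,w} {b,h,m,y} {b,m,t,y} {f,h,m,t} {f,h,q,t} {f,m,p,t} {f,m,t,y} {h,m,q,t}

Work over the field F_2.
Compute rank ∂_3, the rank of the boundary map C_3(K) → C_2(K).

n_0=9 n_1=32 n_2=34 n_3=11  [Z2]
∂1: piv[bf,bh,bm,bt,bw,by,fp,fq] rk=8  ker:fh,fm,ft,fw,fy,hm,hp,hq,ht,hw,hy,mp,mq,mt,mw,my,pq,pt,pw,py,qt,qw,qy,ty
∂2: piv[bfm,bft,bfy,bhm,bhw,bhy,bmt,bmw,bmy,bty,fhm,fhq,fht,fmp,fpt,fpy,fqt,hmq,hpq,hpw,hpy,hqw,hqy] rk=23  ker:fmt,fmy,fty,hmt,hmw,hmy,hqt,mpt,mqt,mty,pqy
∂3: piv[bfmt,bfmy,bfty,bhmw,bhmy,bmty,fhmt,fhqt,fmpt,hmqt] rk=10  ker:fmty
rk∂_3=10

rank∂_3=10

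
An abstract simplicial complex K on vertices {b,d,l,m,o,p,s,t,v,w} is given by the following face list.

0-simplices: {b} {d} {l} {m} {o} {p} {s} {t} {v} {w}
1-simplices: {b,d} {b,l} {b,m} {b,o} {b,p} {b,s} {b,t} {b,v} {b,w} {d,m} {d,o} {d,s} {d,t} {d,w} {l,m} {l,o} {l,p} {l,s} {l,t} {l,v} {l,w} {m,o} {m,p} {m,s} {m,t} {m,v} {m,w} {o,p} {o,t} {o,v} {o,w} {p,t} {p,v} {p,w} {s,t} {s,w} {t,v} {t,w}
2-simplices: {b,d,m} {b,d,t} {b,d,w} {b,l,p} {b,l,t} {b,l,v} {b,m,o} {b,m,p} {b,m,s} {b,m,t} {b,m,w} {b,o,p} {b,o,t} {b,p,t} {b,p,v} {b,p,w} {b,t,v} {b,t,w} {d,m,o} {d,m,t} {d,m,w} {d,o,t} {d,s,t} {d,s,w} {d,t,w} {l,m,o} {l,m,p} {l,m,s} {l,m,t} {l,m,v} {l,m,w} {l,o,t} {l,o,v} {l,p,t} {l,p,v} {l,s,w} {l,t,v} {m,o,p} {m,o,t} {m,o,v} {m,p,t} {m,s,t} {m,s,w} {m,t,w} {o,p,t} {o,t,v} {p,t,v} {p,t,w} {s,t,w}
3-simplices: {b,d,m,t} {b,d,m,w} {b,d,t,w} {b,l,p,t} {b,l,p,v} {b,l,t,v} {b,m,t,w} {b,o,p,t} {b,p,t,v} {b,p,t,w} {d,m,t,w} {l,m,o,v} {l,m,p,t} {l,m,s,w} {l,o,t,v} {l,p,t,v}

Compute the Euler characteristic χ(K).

n_0=10 n_1=38 n_2=49 n_3=16
χ=+10−38+49−16=5

χ(K)=5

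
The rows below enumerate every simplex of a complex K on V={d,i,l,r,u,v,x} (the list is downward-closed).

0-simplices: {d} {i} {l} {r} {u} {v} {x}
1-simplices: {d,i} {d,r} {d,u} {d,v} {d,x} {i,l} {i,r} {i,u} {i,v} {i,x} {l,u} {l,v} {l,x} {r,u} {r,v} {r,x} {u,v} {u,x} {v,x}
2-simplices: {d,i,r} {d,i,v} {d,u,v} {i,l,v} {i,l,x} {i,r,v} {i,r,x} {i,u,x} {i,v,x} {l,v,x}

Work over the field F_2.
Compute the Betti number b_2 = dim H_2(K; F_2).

n_0=7 n_1=19 n_2=10  [Z2]
∂1: piv[di,dr,du,dv,dx,il] rk=6  ker:ir,iu,iv,ix,lu,lv,lx,ru,rv,rx,uv,ux,vx
∂2: piv[dir,div,duv,ilv,ilx,irv,irx,iux,ivx] rk=9  ker:lvx
b_2=(10−9)−0=1

b_2=1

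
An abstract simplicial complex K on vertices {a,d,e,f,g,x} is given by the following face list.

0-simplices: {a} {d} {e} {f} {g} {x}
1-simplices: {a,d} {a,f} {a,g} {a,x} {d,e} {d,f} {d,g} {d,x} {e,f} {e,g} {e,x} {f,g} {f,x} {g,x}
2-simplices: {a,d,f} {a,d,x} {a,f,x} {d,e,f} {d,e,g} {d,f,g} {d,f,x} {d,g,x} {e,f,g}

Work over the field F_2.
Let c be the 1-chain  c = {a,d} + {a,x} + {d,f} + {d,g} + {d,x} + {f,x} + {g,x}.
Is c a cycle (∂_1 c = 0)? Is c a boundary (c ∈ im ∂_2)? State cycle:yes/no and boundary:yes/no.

cycle:yes boundary:yes

n_0=6 n_1=14 n_2=9  [Z2]
∂1: piv[ad,af,ag,ax,de] rk=5  ker:df,dg,dx,ef,eg,ex,fg,fx,gx
∂2: piv[adf,adx,afx,def,deg,dfg,dgx] rk=7  ker:dfx,efg
∂1c = 0
c vs im∂2: reduces to 0 ⇒ boundary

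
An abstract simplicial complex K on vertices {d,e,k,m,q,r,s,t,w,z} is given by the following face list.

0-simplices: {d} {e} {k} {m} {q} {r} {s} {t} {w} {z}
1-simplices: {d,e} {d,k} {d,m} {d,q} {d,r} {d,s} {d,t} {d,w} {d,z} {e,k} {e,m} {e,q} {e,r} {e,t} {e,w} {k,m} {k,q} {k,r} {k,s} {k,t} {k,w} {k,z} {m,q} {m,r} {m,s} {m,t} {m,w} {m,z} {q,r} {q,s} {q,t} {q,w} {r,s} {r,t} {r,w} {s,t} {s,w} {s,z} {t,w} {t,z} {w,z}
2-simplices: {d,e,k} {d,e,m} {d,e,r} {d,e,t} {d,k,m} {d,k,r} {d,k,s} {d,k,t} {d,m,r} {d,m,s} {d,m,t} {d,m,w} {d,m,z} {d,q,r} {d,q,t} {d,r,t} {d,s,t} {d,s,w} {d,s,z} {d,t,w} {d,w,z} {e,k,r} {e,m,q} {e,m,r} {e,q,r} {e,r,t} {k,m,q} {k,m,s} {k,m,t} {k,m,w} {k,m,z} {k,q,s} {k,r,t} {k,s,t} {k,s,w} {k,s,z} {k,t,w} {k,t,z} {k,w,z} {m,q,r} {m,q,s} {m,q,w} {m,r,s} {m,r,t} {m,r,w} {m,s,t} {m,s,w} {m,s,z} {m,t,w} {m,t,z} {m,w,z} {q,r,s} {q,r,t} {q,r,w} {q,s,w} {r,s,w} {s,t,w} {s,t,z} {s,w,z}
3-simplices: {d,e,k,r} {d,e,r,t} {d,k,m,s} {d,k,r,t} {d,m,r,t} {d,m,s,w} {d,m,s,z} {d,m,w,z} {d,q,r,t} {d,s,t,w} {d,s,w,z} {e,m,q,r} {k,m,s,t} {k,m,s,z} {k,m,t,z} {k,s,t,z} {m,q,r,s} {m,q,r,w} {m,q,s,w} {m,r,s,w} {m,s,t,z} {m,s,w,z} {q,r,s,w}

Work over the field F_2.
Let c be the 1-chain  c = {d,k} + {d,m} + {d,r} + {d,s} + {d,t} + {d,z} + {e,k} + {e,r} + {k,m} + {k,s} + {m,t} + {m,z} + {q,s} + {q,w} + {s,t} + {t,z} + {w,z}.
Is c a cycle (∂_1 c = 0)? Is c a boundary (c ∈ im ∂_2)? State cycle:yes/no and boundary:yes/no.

cycle:yes boundary:yes

n_0=10 n_1=41 n_2=59 n_3=23  [Z2]
∂1: piv[de,dk,dm,dq,dr,ds,dt,dw,dz] rk=9  ker:ek,em,eq,er,et,ew,km,kq,kr,ks,kt,kw,kz,mq,mr,ms,mt,mw,mz,qr,qs,qt,qw,rs,rt,rw,st,sw,sz,tw,tz,wz
∂2: piv[dek,dem,der,det,dkm,dkr,dks,dkt,dmr,dms,dmt,dmw,dmz,dqr,dqt,drt,dst,dsw,dsz,dtw,dwz,emq,eqr,kmq,kmw,kmz,kqs,ktz,mqw,mrs,mrw] rk=31  ker:ekr,emr,ert,kms,kmt,krt,kst,ksw,ksz,ktw,kwz,mqr,mqs,mrt,mst,msw,msz,mtw,mtz,mwz,qrs,qrt,qrw,qsw,rsw,stw,stz,swz
∂3: piv[dekr,dert,dkms,dkrt,dmrt,dmsw,dmsz,dmwz,dqrt,dstw,dswz,emqr,kmst,kmsz,kmtz,kstz,mqrs,mqrw,mqsw,mrsw] rk=20  ker:mstz,mswz,qrsw
∂1c = 0
c vs im∂2: reduces to 0 ⇒ boundary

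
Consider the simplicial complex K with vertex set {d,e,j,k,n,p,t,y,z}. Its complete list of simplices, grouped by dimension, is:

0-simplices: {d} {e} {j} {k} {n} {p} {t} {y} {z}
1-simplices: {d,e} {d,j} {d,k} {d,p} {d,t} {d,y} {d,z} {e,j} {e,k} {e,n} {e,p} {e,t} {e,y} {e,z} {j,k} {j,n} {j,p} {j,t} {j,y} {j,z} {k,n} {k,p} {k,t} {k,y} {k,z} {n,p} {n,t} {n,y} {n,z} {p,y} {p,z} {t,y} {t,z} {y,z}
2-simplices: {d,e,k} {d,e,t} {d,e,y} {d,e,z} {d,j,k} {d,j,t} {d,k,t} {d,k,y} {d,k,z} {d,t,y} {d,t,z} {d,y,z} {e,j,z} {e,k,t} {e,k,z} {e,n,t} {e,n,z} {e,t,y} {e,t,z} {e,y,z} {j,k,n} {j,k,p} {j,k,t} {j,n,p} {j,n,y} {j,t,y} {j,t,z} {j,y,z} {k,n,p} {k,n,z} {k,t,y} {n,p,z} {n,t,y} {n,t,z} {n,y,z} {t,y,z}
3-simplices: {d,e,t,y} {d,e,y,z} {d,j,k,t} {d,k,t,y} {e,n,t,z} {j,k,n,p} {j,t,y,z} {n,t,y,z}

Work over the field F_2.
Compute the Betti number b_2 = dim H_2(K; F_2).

b_2=5

n_0=9 n_1=34 n_2=36 n_3=8  [Z2]
∂1: piv[de,dj,dk,dp,dt,dy,dz,en] rk=8  ker:ej,ek,ep,et,ey,ez,jk,jn,jp,jt,jy,jz,kn,kp,kt,ky,kz,np,nt,ny,nz,py,pz,ty,tz,yz
∂2: piv[dek,det,dey,dez,djk,djt,dkt,dky,dkz,dty,dtz,dyz,ejz,ent,enz,jkn,jkp,jnp,jny,jty,jtz,knz,npz] rk=23  ker:ekt,ekz,ety,etz,eyz,jkt,jyz,knp,kty,nty,ntz,nyz,tyz
∂3: piv[dety,deyz,djkt,dkty,entz,jknp,jtyz,ntyz] rk=8
b_2=(36−23)−8=5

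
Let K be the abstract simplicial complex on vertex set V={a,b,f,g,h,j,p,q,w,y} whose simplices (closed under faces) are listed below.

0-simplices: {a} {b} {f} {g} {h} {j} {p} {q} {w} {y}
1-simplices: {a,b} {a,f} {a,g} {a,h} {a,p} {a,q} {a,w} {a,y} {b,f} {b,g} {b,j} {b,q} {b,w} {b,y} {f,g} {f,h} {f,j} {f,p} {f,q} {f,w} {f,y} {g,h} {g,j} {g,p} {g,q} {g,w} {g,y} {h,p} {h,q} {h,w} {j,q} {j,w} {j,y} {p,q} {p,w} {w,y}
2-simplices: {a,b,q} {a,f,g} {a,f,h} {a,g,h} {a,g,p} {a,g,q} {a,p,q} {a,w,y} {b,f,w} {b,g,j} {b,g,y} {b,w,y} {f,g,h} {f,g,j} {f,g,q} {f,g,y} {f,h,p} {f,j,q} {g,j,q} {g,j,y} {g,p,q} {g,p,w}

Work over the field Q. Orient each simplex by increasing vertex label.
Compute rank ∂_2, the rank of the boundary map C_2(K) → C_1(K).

n_0=10 n_1=36 n_2=22  [Q]
∂1: piv[ab,af,ag,ah,ap,aq,aw,ay,bj] rk=9  ker:bf,bg,bq,bw,by,fg,fh,fj,fp,fq,fw,fy,gh,gj,gp,gq,gw,gy,hp,hq,hw,jq,jw,jy,pq,pw,wy
∂2: piv[abq,afg,afh,agh,agp,agq,apq,awy,bfw,bgj,bgy,bwy,fgj,fgq,fgy,fhp,fjq,gjy,gpw] rk=19  ker:fgh,gjq,gpq
rk∂_2=19

rank∂_2=19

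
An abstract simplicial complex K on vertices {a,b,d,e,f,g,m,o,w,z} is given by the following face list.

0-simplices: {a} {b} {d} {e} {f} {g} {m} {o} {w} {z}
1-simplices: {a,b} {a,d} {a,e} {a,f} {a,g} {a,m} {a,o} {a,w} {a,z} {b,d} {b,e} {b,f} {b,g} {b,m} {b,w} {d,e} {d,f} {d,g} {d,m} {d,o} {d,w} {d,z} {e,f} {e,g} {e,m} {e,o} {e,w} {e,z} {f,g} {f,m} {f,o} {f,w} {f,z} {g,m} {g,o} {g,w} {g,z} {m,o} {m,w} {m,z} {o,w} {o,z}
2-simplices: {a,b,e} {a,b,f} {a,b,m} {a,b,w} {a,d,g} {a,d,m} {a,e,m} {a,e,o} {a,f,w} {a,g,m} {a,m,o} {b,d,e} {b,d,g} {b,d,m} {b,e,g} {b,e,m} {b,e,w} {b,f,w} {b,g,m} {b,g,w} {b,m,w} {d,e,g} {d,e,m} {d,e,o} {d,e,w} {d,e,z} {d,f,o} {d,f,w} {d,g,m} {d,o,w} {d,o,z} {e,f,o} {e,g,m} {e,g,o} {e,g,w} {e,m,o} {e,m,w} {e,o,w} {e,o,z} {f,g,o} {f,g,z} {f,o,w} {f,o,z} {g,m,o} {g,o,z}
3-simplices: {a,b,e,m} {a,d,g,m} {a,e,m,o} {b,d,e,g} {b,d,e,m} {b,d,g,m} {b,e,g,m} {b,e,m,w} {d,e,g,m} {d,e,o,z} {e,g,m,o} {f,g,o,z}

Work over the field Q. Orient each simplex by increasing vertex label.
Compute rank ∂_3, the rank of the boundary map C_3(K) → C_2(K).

rank∂_3=11

n_0=10 n_1=42 n_2=45 n_3=12  [Q]
∂1: piv[ab,ad,ae,af,ag,am,ao,aw,az] rk=9  ker:bd,be,bf,bg,bm,bw,de,df,dg,dm,do,dw,dz,ef,eg,em,eo,ew,ez,fg,fm,fo,fw,fz,gm,go,gw,gz,mo,mw,mz,ow,oz
∂2: piv[abe,abf,abm,abw,adg,adm,aem,aeo,afw,agm,amo,bde,bdg,bdm,beg,bew,bgw,bmw,deo,dew,dez,dfo,dfw,dow,doz,efo,ego,fgo,fgz,foz] rk=30  ker:bem,bfw,bgm,deg,dem,dgm,egm,egw,emo,emw,eow,eoz,fow,gmo,goz
∂3: piv[abem,adgm,aemo,bdeg,bdem,bdgm,begm,bemw,deoz,egmo,fgoz] rk=11  ker:degm
rk∂_3=11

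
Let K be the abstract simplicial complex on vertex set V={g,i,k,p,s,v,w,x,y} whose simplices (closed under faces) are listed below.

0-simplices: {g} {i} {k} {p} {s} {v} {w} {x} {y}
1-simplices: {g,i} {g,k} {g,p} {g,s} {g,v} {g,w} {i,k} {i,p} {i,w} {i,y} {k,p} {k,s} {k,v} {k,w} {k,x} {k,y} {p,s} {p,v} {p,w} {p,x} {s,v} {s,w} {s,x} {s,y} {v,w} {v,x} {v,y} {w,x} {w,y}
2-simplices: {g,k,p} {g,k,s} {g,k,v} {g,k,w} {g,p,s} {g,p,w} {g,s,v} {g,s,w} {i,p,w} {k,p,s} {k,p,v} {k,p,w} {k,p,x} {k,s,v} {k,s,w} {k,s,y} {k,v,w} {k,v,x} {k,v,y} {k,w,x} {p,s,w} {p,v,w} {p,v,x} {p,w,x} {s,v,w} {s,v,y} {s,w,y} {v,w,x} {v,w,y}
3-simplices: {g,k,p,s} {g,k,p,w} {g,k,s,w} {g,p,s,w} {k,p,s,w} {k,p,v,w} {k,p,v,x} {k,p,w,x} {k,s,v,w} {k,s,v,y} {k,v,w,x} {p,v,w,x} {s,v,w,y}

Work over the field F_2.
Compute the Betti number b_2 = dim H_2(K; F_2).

n_0=9 n_1=29 n_2=29 n_3=13  [Z2]
∂1: piv[gi,gk,gp,gs,gv,gw,iy,kx] rk=8  ker:ik,ip,iw,kp,ks,kv,kw,ky,ps,pv,pw,px,sv,sw,sx,sy,vw,vx,vy,wx,wy
∂2: piv[gkp,gks,gkv,gkw,gps,gpw,gsv,gsw,ipw,kpv,kpx,ksy,kvw,kvx,kvy,kwx,swy] rk=17  ker:kps,kpw,ksv,ksw,psw,pvw,pvx,pwx,svw,svy,vwx,vwy
∂3: piv[gkps,gkpw,gksw,gpsw,kpvw,kpvx,kpwx,ksvw,ksvy,kvwx,svwy] rk=11  ker:kpsw,pvwx
b_2=(29−17)−11=1

b_2=1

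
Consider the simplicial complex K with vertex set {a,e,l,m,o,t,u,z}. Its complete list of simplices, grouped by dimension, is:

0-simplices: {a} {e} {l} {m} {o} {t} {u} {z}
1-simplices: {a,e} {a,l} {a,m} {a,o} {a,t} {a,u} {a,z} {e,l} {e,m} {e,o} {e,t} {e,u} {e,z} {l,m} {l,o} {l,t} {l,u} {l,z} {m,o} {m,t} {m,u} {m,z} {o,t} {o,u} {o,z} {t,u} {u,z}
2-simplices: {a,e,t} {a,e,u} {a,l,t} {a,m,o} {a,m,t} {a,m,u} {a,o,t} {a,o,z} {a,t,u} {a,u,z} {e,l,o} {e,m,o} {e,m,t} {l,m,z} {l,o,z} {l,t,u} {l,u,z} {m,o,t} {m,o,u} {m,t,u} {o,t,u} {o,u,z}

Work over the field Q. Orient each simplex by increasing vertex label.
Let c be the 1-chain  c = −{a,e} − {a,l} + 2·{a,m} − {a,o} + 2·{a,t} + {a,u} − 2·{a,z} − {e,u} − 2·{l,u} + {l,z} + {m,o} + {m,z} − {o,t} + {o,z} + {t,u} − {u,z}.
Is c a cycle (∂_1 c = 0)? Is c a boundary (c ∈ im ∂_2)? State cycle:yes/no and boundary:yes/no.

n_0=8 n_1=27 n_2=22  [Q]
∂1: piv[ae,al,am,ao,at,au,az] rk=7  ker:el,em,eo,et,eu,ez,lm,lo,lt,lu,lz,mo,mt,mu,mz,ot,ou,oz,tu,uz
∂2: piv[aet,aeu,alt,amo,amt,amu,aot,aoz,atu,auz,elo,emo,emt,lmz,loz,ltu,luz,mou] rk=18  ker:mot,mtu,otu,ouz
∂1c = 0
c vs im∂2: residual ≠ 0 ⇒ not boundary

cycle:yes boundary:no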